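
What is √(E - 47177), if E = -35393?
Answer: I*√82570 ≈ 287.35*I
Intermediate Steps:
√(E - 47177) = √(-35393 - 47177) = √(-82570) = I*√82570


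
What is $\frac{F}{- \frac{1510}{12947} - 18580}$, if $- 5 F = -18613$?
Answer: $- \frac{240982511}{1202783850} \approx -0.20035$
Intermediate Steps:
$F = \frac{18613}{5}$ ($F = \left(- \frac{1}{5}\right) \left(-18613\right) = \frac{18613}{5} \approx 3722.6$)
$\frac{F}{- \frac{1510}{12947} - 18580} = \frac{18613}{5 \left(- \frac{1510}{12947} - 18580\right)} = \frac{18613}{5 \left(- \frac{240556770}{12947}\right)} = \frac{18613}{5} \left(- \frac{12947}{240556770}\right) = - \frac{240982511}{1202783850}$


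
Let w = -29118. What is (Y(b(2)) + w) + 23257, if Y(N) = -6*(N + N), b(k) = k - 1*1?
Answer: -5873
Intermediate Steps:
b(k) = -1 + k (b(k) = k - 1 = -1 + k)
Y(N) = -12*N
(Y(b(2)) + w) + 23257 = (-12*(-1 + 2) - 29118) + 23257 = (-12*1 - 29118) + 23257 = (-12 - 29118) + 23257 = -29130 + 23257 = -5873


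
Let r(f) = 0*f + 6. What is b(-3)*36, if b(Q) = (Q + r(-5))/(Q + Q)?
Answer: -18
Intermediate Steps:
r(f) = 6 (r(f) = 0 + 6 = 6)
b(Q) = (6 + Q)/(2*Q) (b(Q) = (Q + 6)/(Q + Q) = (6 + Q)/((2*Q)) = (6 + Q)*(1/(2*Q)) = (6 + Q)/(2*Q))
b(-3)*36 = ((½)*(6 - 3)/(-3))*36 = ((½)*(-⅓)*3)*36 = -½*36 = -18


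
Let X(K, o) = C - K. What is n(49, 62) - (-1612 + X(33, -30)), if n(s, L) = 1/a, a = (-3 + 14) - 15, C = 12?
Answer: 6531/4 ≈ 1632.8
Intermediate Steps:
a = -4 (a = 11 - 15 = -4)
n(s, L) = -¼ (n(s, L) = 1/(-4) = -¼)
X(K, o) = 12 - K
n(49, 62) - (-1612 + X(33, -30)) = -¼ - (-1612 + (12 - 1*33)) = -¼ - (-1612 + (12 - 33)) = -¼ - (-1612 - 21) = -¼ - 1*(-1633) = -¼ + 1633 = 6531/4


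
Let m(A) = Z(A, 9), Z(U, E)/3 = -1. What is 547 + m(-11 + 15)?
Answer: 544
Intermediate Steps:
Z(U, E) = -3 (Z(U, E) = 3*(-1) = -3)
m(A) = -3
547 + m(-11 + 15) = 547 - 3 = 544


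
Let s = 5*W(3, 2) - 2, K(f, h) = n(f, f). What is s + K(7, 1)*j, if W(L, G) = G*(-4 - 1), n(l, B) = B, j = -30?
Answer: -262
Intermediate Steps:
W(L, G) = -5*G (W(L, G) = G*(-5) = -5*G)
K(f, h) = f
s = -52 (s = 5*(-5*2) - 2 = 5*(-10) - 2 = -50 - 2 = -52)
s + K(7, 1)*j = -52 + 7*(-30) = -52 - 210 = -262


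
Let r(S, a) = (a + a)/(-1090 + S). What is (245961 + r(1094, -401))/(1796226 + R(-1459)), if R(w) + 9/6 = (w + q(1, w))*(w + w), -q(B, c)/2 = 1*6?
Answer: 491521/12177205 ≈ 0.040364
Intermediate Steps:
q(B, c) = -12 (q(B, c) = -2*6 = -12)
r(S, a) = 2*a/(-1090 + S) (r(S, a) = (2*a)/(-1090 + S) = 2*a/(-1090 + S))
R(w) = -3/2 + 2*w*(-12 + w) (R(w) = -3/2 + (w - 12)*(w + w) = -3/2 + (-12 + w)*(2*w) = -3/2 + 2*w*(-12 + w))
(245961 + r(1094, -401))/(1796226 + R(-1459)) = (245961 + 2*(-401)/(-1090 + 1094))/(1796226 + (-3/2 - 24*(-1459) + 2*(-1459)**2)) = (245961 + 2*(-401)/4)/(1796226 + (-3/2 + 35016 + 2*2128681)) = (245961 + 2*(-401)*(1/4))/(1796226 + (-3/2 + 35016 + 4257362)) = (245961 - 401/2)/(1796226 + 8584753/2) = 491521/(2*(12177205/2)) = (491521/2)*(2/12177205) = 491521/12177205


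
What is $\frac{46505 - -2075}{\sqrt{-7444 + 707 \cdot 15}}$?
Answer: $\frac{48580 \sqrt{3161}}{3161} \approx 864.06$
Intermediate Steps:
$\frac{46505 - -2075}{\sqrt{-7444 + 707 \cdot 15}} = \frac{46505 + 2075}{\sqrt{-7444 + 10605}} = \frac{48580}{\sqrt{3161}} = 48580 \frac{\sqrt{3161}}{3161} = \frac{48580 \sqrt{3161}}{3161}$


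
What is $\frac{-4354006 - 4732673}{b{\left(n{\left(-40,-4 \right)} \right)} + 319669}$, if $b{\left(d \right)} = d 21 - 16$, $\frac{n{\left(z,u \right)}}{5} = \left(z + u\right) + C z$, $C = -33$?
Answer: $- \frac{3028893}{151211} \approx -20.031$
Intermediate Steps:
$n{\left(z,u \right)} = - 160 z + 5 u$ ($n{\left(z,u \right)} = 5 \left(\left(z + u\right) - 33 z\right) = 5 \left(\left(u + z\right) - 33 z\right) = 5 \left(u - 32 z\right) = - 160 z + 5 u$)
$b{\left(d \right)} = -16 + 21 d$ ($b{\left(d \right)} = 21 d - 16 = -16 + 21 d$)
$\frac{-4354006 - 4732673}{b{\left(n{\left(-40,-4 \right)} \right)} + 319669} = \frac{-4354006 - 4732673}{\left(-16 + 21 \left(\left(-160\right) \left(-40\right) + 5 \left(-4\right)\right)\right) + 319669} = - \frac{9086679}{\left(-16 + 21 \left(6400 - 20\right)\right) + 319669} = - \frac{9086679}{\left(-16 + 21 \cdot 6380\right) + 319669} = - \frac{9086679}{\left(-16 + 133980\right) + 319669} = - \frac{9086679}{133964 + 319669} = - \frac{9086679}{453633} = \left(-9086679\right) \frac{1}{453633} = - \frac{3028893}{151211}$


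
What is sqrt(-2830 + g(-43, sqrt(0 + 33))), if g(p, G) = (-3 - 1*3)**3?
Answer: I*sqrt(3046) ≈ 55.191*I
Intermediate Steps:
g(p, G) = -216 (g(p, G) = (-3 - 3)**3 = (-6)**3 = -216)
sqrt(-2830 + g(-43, sqrt(0 + 33))) = sqrt(-2830 - 216) = sqrt(-3046) = I*sqrt(3046)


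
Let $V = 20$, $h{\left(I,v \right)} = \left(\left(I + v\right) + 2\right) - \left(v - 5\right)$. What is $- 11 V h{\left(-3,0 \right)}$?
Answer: $-880$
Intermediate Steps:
$h{\left(I,v \right)} = 7 + I$ ($h{\left(I,v \right)} = \left(2 + I + v\right) - \left(v - 5\right) = \left(2 + I + v\right) - \left(-5 + v\right) = 7 + I$)
$- 11 V h{\left(-3,0 \right)} = \left(-11\right) 20 \left(7 - 3\right) = \left(-220\right) 4 = -880$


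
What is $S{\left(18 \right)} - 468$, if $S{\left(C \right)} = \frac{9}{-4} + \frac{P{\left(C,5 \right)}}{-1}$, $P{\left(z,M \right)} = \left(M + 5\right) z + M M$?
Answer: $- \frac{2701}{4} \approx -675.25$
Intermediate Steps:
$P{\left(z,M \right)} = M^{2} + z \left(5 + M\right)$ ($P{\left(z,M \right)} = \left(5 + M\right) z + M^{2} = z \left(5 + M\right) + M^{2} = M^{2} + z \left(5 + M\right)$)
$S{\left(C \right)} = - \frac{109}{4} - 10 C$ ($S{\left(C \right)} = \frac{9}{-4} + \frac{5^{2} + 5 C + 5 C}{-1} = 9 \left(- \frac{1}{4}\right) + \left(25 + 5 C + 5 C\right) \left(-1\right) = - \frac{9}{4} + \left(25 + 10 C\right) \left(-1\right) = - \frac{9}{4} - \left(25 + 10 C\right) = - \frac{109}{4} - 10 C$)
$S{\left(18 \right)} - 468 = \left(- \frac{109}{4} - 180\right) - 468 = - \frac{829}{4} - 468 = - \frac{2701}{4}$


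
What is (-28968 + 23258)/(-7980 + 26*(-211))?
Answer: 2855/6733 ≈ 0.42403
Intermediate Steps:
(-28968 + 23258)/(-7980 + 26*(-211)) = -5710/(-7980 - 5486) = -5710/(-13466) = -5710*(-1/13466) = 2855/6733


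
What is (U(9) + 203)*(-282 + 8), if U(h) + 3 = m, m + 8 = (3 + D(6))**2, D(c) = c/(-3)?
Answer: -52882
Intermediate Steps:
D(c) = -c/3 (D(c) = c*(-1/3) = -c/3)
m = -7 (m = -8 + (3 - 1/3*6)**2 = -8 + (3 - 2)**2 = -8 + 1**2 = -8 + 1 = -7)
U(h) = -10 (U(h) = -3 - 7 = -10)
(U(9) + 203)*(-282 + 8) = (-10 + 203)*(-282 + 8) = 193*(-274) = -52882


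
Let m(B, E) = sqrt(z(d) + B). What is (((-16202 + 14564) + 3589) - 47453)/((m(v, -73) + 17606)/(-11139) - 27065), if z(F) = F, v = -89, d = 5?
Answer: 21830226767873814/12985574078816995 - 1013693556*I*sqrt(21)/90899018551718965 ≈ 1.6811 - 5.1104e-8*I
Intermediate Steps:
m(B, E) = sqrt(5 + B)
(((-16202 + 14564) + 3589) - 47453)/((m(v, -73) + 17606)/(-11139) - 27065) = (((-16202 + 14564) + 3589) - 47453)/((sqrt(5 - 89) + 17606)/(-11139) - 27065) = ((-1638 + 3589) - 47453)/((sqrt(-84) + 17606)*(-1/11139) - 27065) = (1951 - 47453)/((2*I*sqrt(21) + 17606)*(-1/11139) - 27065) = -45502/((17606 + 2*I*sqrt(21))*(-1/11139) - 27065) = -45502/((-17606/11139 - 2*I*sqrt(21)/11139) - 27065) = -45502/(-301494641/11139 - 2*I*sqrt(21)/11139)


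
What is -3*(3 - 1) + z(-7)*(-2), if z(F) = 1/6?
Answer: -19/3 ≈ -6.3333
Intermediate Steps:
z(F) = 1/6
-3*(3 - 1) + z(-7)*(-2) = -3*(3 - 1) + (1/6)*(-2) = -3*2 - 1/3 = -6 - 1/3 = -19/3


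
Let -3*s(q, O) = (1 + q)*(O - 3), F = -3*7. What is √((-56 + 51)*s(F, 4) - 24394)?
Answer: I*√219846/3 ≈ 156.29*I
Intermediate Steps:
F = -21
s(q, O) = -(1 + q)*(-3 + O)/3 (s(q, O) = -(1 + q)*(O - 3)/3 = -(1 + q)*(-3 + O)/3)
√((-56 + 51)*s(F, 4) - 24394) = √((-56 + 51)*(1 - 21 - ⅓*4 - ⅓*4*(-21)) - 24394) = √(-5*(1 - 21 - 4/3 + 28) - 24394) = √(-5*20/3 - 24394) = √(-100/3 - 24394) = √(-73282/3) = I*√219846/3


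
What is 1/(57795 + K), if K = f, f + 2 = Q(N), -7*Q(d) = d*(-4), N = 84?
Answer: 1/57841 ≈ 1.7289e-5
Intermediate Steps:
Q(d) = 4*d/7 (Q(d) = -d*(-4)/7 = -(-4)*d/7 = 4*d/7)
f = 46 (f = -2 + (4/7)*84 = -2 + 48 = 46)
K = 46
1/(57795 + K) = 1/(57795 + 46) = 1/57841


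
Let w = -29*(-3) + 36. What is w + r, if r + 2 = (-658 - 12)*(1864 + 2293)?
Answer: -2785069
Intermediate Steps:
w = 123 (w = 87 + 36 = 123)
r = -2785192 (r = -2 + (-658 - 12)*(1864 + 2293) = -2 - 670*4157 = -2 - 2785190 = -2785192)
w + r = 123 - 2785192 = -2785069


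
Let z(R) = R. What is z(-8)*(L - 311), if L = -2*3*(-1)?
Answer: 2440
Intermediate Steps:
L = 6 (L = -6*(-1) = 6)
z(-8)*(L - 311) = -8*(6 - 311) = -8*(-305) = 2440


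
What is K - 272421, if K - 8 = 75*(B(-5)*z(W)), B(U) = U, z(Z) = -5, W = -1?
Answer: -270538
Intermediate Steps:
K = 1883 (K = 8 + 75*(-5*(-5)) = 8 + 75*25 = 8 + 1875 = 1883)
K - 272421 = 1883 - 272421 = -270538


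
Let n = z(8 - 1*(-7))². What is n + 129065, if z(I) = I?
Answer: 129290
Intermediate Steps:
n = 225 (n = (8 - 1*(-7))² = (8 + 7)² = 15² = 225)
n + 129065 = 225 + 129065 = 129290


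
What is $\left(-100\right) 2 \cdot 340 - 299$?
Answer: $-68299$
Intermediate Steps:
$\left(-100\right) 2 \cdot 340 - 299 = \left(-200\right) 340 - 299 = -68000 - 299 = -68299$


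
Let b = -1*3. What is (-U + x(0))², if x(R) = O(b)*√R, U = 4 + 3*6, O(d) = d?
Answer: 484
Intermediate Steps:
b = -3
U = 22 (U = 4 + 18 = 22)
x(R) = -3*√R
(-U + x(0))² = (-1*22 - 3*√0)² = (-22 - 3*0)² = (-22 + 0)² = (-22)² = 484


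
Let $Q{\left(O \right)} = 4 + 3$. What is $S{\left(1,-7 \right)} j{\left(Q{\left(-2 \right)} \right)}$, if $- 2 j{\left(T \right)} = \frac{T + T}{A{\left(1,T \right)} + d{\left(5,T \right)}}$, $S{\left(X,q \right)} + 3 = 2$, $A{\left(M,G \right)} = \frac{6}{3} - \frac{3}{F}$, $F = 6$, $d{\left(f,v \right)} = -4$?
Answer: $- \frac{14}{5} \approx -2.8$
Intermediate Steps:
$A{\left(M,G \right)} = \frac{3}{2}$ ($A{\left(M,G \right)} = \frac{6}{3} - \frac{3}{6} = 6 \cdot \frac{1}{3} - \frac{1}{2} = 2 - \frac{1}{2} = \frac{3}{2}$)
$S{\left(X,q \right)} = -1$ ($S{\left(X,q \right)} = -3 + 2 = -1$)
$Q{\left(O \right)} = 7$
$j{\left(T \right)} = \frac{2 T}{5}$ ($j{\left(T \right)} = - \frac{\left(T + T\right) \frac{1}{\frac{3}{2} - 4}}{2} = - \frac{2 T \frac{1}{- \frac{5}{2}}}{2} = - \frac{2 T \left(- \frac{2}{5}\right)}{2} = - \frac{\left(- \frac{4}{5}\right) T}{2} = \frac{2 T}{5}$)
$S{\left(1,-7 \right)} j{\left(Q{\left(-2 \right)} \right)} = - \frac{2 \cdot 7}{5} = \left(-1\right) \frac{14}{5} = - \frac{14}{5}$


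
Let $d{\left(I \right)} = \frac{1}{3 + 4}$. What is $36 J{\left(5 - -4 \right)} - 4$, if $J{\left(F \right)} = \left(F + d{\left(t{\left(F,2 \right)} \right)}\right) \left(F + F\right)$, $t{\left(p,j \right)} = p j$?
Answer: $\frac{41444}{7} \approx 5920.6$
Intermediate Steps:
$t{\left(p,j \right)} = j p$
$d{\left(I \right)} = \frac{1}{7}$
$J{\left(F \right)} = 2 F \left(\frac{1}{7} + F\right)$ ($J{\left(F \right)} = \left(F + \frac{1}{7}\right) \left(F + F\right) = \left(\frac{1}{7} + F\right) 2 F = 2 F \left(\frac{1}{7} + F\right)$)
$36 J{\left(5 - -4 \right)} - 4 = 36 \frac{2 \left(5 - -4\right) \left(1 + 7 \left(5 - -4\right)\right)}{7} - 4 = 36 \frac{2 \left(5 + 4\right) \left(1 + 7 \left(5 + 4\right)\right)}{7} - 4 = 36 \cdot \frac{2}{7} \cdot 9 \left(1 + 7 \cdot 9\right) - 4 = 36 \cdot \frac{2}{7} \cdot 9 \left(1 + 63\right) - 4 = 36 \cdot \frac{2}{7} \cdot 9 \cdot 64 - 4 = 36 \cdot \frac{1152}{7} - 4 = \frac{41472}{7} - 4 = \frac{41444}{7}$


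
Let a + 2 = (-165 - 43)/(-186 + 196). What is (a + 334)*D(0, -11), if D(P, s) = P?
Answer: 0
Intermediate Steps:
a = -114/5 (a = -2 + (-165 - 43)/(-186 + 196) = -2 - 208/10 = -2 - 208*1/10 = -2 - 104/5 = -114/5 ≈ -22.800)
(a + 334)*D(0, -11) = (-114/5 + 334)*0 = (1556/5)*0 = 0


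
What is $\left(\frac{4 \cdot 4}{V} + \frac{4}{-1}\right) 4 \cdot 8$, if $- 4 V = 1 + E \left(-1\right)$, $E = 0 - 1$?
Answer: $-1152$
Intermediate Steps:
$E = -1$
$V = - \frac{1}{2}$ ($V = - \frac{1 - -1}{4} = - \frac{1 + 1}{4} = \left(- \frac{1}{4}\right) 2 = - \frac{1}{2} \approx -0.5$)
$\left(\frac{4 \cdot 4}{V} + \frac{4}{-1}\right) 4 \cdot 8 = \left(\frac{4 \cdot 4}{- \frac{1}{2}} + \frac{4}{-1}\right) 4 \cdot 8 = \left(16 \left(-2\right) + 4 \left(-1\right)\right) 4 \cdot 8 = \left(-32 - 4\right) 4 \cdot 8 = \left(-36\right) 4 \cdot 8 = \left(-144\right) 8 = -1152$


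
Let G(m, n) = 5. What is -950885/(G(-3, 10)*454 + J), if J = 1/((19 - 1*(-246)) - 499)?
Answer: -222507090/531179 ≈ -418.89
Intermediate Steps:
J = -1/234 (J = 1/((19 + 246) - 499) = 1/(265 - 499) = 1/(-234) = -1/234 ≈ -0.0042735)
-950885/(G(-3, 10)*454 + J) = -950885/(5*454 - 1/234) = -950885/(2270 - 1/234) = -950885/531179/234 = -950885*234/531179 = -222507090/531179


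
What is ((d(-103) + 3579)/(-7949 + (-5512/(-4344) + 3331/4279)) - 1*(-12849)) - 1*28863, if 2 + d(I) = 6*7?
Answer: -295702445849289/18464720689 ≈ -16014.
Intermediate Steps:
d(I) = 40 (d(I) = -2 + 6*7 = -2 + 42 = 40)
((d(-103) + 3579)/(-7949 + (-5512/(-4344) + 3331/4279)) - 1*(-12849)) - 1*28863 = ((40 + 3579)/(-7949 + (-5512/(-4344) + 3331/4279)) - 1*(-12849)) - 1*28863 = (3619/(-7949 + (-5512*(-1/4344) + 3331*(1/4279))) + 12849) - 28863 = (3619/(-7949 + (689/543 + 3331/4279)) + 12849) - 28863 = (3619/(-7949 + 4756964/2323497) + 12849) - 28863 = (3619/(-18464720689/2323497) + 12849) - 28863 = (3619*(-2323497/18464720689) + 12849) - 28863 = (-8408735643/18464720689 + 12849) - 28863 = 237244787397318/18464720689 - 28863 = -295702445849289/18464720689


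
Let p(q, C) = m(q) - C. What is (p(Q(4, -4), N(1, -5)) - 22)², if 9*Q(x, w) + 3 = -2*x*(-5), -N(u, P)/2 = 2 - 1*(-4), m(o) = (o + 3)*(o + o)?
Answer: 15413476/6561 ≈ 2349.3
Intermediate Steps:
m(o) = 2*o*(3 + o) (m(o) = (3 + o)*(2*o) = 2*o*(3 + o))
N(u, P) = -12 (N(u, P) = -2*(2 - 1*(-4)) = -2*(2 + 4) = -2*6 = -12)
Q(x, w) = -⅓ + 10*x/9 (Q(x, w) = -⅓ + (-2*x*(-5))/9 = -⅓ + (10*x)/9 = -⅓ + 10*x/9)
p(q, C) = -C + 2*q*(3 + q) (p(q, C) = 2*q*(3 + q) - C = -C + 2*q*(3 + q))
(p(Q(4, -4), N(1, -5)) - 22)² = ((-1*(-12) + 2*(-⅓ + (10/9)*4)*(3 + (-⅓ + (10/9)*4))) - 22)² = ((12 + 2*(-⅓ + 40/9)*(3 + (-⅓ + 40/9))) - 22)² = ((12 + 2*(37/9)*(3 + 37/9)) - 22)² = ((12 + 2*(37/9)*(64/9)) - 22)² = ((12 + 4736/81) - 22)² = (5708/81 - 22)² = (3926/81)² = 15413476/6561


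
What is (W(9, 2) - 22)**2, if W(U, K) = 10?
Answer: 144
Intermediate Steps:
(W(9, 2) - 22)**2 = (10 - 22)**2 = (-12)**2 = 144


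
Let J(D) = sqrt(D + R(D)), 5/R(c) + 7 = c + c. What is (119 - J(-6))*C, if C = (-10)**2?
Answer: 11900 - 100*I*sqrt(2261)/19 ≈ 11900.0 - 250.26*I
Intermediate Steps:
R(c) = 5/(-7 + 2*c) (R(c) = 5/(-7 + (c + c)) = 5/(-7 + 2*c))
J(D) = sqrt(D + 5/(-7 + 2*D))
C = 100
(119 - J(-6))*C = (119 - sqrt((5 - 6*(-7 + 2*(-6)))/(-7 + 2*(-6))))*100 = (119 - sqrt((5 - 6*(-7 - 12))/(-7 - 12)))*100 = (119 - sqrt((5 - 6*(-19))/(-19)))*100 = (119 - sqrt(-(5 + 114)/19))*100 = (119 - sqrt(-1/19*119))*100 = (119 - sqrt(-119/19))*100 = (119 - I*sqrt(2261)/19)*100 = 11900 - 100*I*sqrt(2261)/19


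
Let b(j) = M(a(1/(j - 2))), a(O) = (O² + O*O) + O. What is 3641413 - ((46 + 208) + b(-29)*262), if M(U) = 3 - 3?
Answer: 3641159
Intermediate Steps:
a(O) = O + 2*O² (a(O) = (O² + O²) + O = 2*O² + O = O + 2*O²)
M(U) = 0
b(j) = 0
3641413 - ((46 + 208) + b(-29)*262) = 3641413 - ((46 + 208) + 0*262) = 3641413 - (254 + 0) = 3641413 - 1*254 = 3641413 - 254 = 3641159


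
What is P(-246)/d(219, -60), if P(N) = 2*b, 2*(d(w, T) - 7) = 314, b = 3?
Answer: 3/82 ≈ 0.036585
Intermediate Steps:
d(w, T) = 164 (d(w, T) = 7 + (½)*314 = 7 + 157 = 164)
P(N) = 6 (P(N) = 2*3 = 6)
P(-246)/d(219, -60) = 6/164 = 6*(1/164) = 3/82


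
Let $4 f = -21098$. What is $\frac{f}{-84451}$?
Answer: $\frac{10549}{168902} \approx 0.062456$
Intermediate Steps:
$f = - \frac{10549}{2}$ ($f = \frac{1}{4} \left(-21098\right) = - \frac{10549}{2} \approx -5274.5$)
$\frac{f}{-84451} = - \frac{10549}{2 \left(-84451\right)} = \left(- \frac{10549}{2}\right) \left(- \frac{1}{84451}\right) = \frac{10549}{168902}$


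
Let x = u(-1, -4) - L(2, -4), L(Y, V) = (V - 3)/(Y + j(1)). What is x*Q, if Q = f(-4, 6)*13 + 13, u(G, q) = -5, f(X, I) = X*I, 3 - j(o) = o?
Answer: 3887/4 ≈ 971.75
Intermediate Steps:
j(o) = 3 - o
f(X, I) = I*X
Q = -299 (Q = (6*(-4))*13 + 13 = -24*13 + 13 = -312 + 13 = -299)
L(Y, V) = (-3 + V)/(2 + Y) (L(Y, V) = (V - 3)/(Y + (3 - 1*1)) = (-3 + V)/(Y + (3 - 1)) = (-3 + V)/(Y + 2) = (-3 + V)/(2 + Y))
x = -13/4 (x = -5 - (-3 - 4)/(2 + 2) = -5 - (-7)/4 = -5 - 1*(-7/4) = -5 + 7/4 = -13/4 ≈ -3.2500)
x*Q = -13/4*(-299) = 3887/4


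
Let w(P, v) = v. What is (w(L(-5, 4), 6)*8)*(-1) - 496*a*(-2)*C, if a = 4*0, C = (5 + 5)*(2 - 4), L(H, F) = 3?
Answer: -48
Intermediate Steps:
C = -20 (C = 10*(-2) = -20)
a = 0
(w(L(-5, 4), 6)*8)*(-1) - 496*a*(-2)*C = (6*8)*(-1) - 496*0*(-2)*(-20) = 48*(-1) - 0*(-20) = -48 - 496*0 = -48 + 0 = -48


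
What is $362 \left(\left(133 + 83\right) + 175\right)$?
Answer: $141542$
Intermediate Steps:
$362 \left(\left(133 + 83\right) + 175\right) = 362 \left(216 + 175\right) = 362 \cdot 391 = 141542$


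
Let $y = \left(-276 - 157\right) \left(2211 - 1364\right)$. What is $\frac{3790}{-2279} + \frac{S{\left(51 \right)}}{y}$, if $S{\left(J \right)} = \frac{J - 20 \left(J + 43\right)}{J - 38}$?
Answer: $- \frac{18065653479}{10865731877} \approx -1.6626$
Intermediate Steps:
$S{\left(J \right)} = \frac{-860 - 19 J}{-38 + J}$ ($S{\left(J \right)} = \frac{J - 20 \left(43 + J\right)}{-38 + J} = \frac{J - \left(860 + 20 J\right)}{-38 + J} = \frac{-860 - 19 J}{-38 + J}$)
$y = -366751$ ($y = \left(-433\right) 847 = -366751$)
$\frac{3790}{-2279} + \frac{S{\left(51 \right)}}{y} = \frac{3790}{-2279} + \frac{\frac{1}{-38 + 51} \left(-860 - 969\right)}{-366751} = 3790 \left(- \frac{1}{2279}\right) + \frac{-860 - 969}{13} \left(- \frac{1}{366751}\right) = - \frac{3790}{2279} + \frac{1}{13} \left(-1829\right) \left(- \frac{1}{366751}\right) = - \frac{3790}{2279} - - \frac{1829}{4767763} = - \frac{3790}{2279} + \frac{1829}{4767763} = - \frac{18065653479}{10865731877}$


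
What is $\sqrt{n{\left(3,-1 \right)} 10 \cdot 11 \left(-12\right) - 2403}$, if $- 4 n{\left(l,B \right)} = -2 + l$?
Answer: $i \sqrt{2073} \approx 45.53 i$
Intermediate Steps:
$n{\left(l,B \right)} = \frac{1}{2} - \frac{l}{4}$ ($n{\left(l,B \right)} = - \frac{-2 + l}{4} = \frac{1}{2} - \frac{l}{4}$)
$\sqrt{n{\left(3,-1 \right)} 10 \cdot 11 \left(-12\right) - 2403} = \sqrt{\left(\frac{1}{2} - \frac{3}{4}\right) 10 \cdot 11 \left(-12\right) - 2403} = \sqrt{\left(\frac{1}{2} - \frac{3}{4}\right) 110 \left(-12\right) - 2403} = \sqrt{\left(- \frac{1}{4}\right) \left(-1320\right) - 2403} = \sqrt{330 - 2403} = \sqrt{-2073} = i \sqrt{2073}$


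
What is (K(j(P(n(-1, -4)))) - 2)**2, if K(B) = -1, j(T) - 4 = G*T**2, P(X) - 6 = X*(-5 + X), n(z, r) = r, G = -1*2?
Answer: 9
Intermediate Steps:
G = -2
P(X) = 6 + X*(-5 + X)
j(T) = 4 - 2*T**2
(K(j(P(n(-1, -4)))) - 2)**2 = (-1 - 2)**2 = (-3)**2 = 9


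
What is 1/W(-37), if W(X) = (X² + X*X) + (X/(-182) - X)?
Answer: 182/505087 ≈ 0.00036033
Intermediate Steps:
W(X) = 2*X² - 183*X/182 (W(X) = (X² + X²) + (X*(-1/182) - X) = 2*X² + (-X/182 - X) = 2*X² - 183*X/182)
1/W(-37) = 1/((1/182)*(-37)*(-183 + 364*(-37))) = 1/((1/182)*(-37)*(-183 - 13468)) = 1/((1/182)*(-37)*(-13651)) = 1/(505087/182) = 182/505087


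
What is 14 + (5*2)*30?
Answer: 314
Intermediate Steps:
14 + (5*2)*30 = 14 + 10*30 = 14 + 300 = 314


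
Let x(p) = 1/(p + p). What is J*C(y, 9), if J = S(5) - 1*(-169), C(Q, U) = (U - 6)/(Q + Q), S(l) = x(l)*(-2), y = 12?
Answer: 211/10 ≈ 21.100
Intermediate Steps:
x(p) = 1/(2*p)
S(l) = -1/l (S(l) = (1/(2*l))*(-2) = -1/l)
C(Q, U) = (-6 + U)/(2*Q) (C(Q, U) = (-6 + U)/((2*Q)) = (-6 + U)*(1/(2*Q)) = (-6 + U)/(2*Q))
J = 844/5 (J = -1/5 - 1*(-169) = -1*⅕ + 169 = -⅕ + 169 = 844/5 ≈ 168.80)
J*C(y, 9) = 844*((½)*(-6 + 9)/12)/5 = 844*((½)*(1/12)*3)/5 = (844/5)*(⅛) = 211/10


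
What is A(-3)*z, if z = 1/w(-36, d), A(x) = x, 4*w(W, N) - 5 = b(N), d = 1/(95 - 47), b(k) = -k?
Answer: -576/239 ≈ -2.4100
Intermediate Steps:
d = 1/48 ≈ 0.020833
w(W, N) = 5/4 - N/4 (w(W, N) = 5/4 + (-N)/4 = 5/4 - N/4)
z = 192/239 (z = 1/(5/4 - ¼*1/48) = 1/(5/4 - 1/192) = 1/(239/192) = 192/239 ≈ 0.80335)
A(-3)*z = -3*192/239 = -576/239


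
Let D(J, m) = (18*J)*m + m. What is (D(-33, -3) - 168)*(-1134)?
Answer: -1826874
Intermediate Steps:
D(J, m) = m + 18*J*m (D(J, m) = 18*J*m + m = m + 18*J*m)
(D(-33, -3) - 168)*(-1134) = (-3*(1 + 18*(-33)) - 168)*(-1134) = (-3*(1 - 594) - 168)*(-1134) = (-3*(-593) - 168)*(-1134) = (1779 - 168)*(-1134) = 1611*(-1134) = -1826874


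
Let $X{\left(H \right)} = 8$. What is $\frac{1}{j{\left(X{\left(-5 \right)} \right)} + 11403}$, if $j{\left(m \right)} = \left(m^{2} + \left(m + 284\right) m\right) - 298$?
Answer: $\frac{1}{13505} \approx 7.4047 \cdot 10^{-5}$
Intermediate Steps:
$j{\left(m \right)} = -298 + m^{2} + m \left(284 + m\right)$ ($j{\left(m \right)} = \left(m^{2} + \left(284 + m\right) m\right) - 298 = \left(m^{2} + m \left(284 + m\right)\right) - 298 = -298 + m^{2} + m \left(284 + m\right)$)
$\frac{1}{j{\left(X{\left(-5 \right)} \right)} + 11403} = \frac{1}{\left(-298 + 2 \cdot 8^{2} + 284 \cdot 8\right) + 11403} = \frac{1}{\left(-298 + 2 \cdot 64 + 2272\right) + 11403} = \frac{1}{\left(-298 + 128 + 2272\right) + 11403} = \frac{1}{2102 + 11403} = \frac{1}{13505}$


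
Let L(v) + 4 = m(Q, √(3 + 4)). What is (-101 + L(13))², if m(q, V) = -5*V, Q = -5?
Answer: 11200 + 1050*√7 ≈ 13978.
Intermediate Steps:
L(v) = -4 - 5*√7 (L(v) = -4 - 5*√(3 + 4) = -4 - 5*√7)
(-101 + L(13))² = (-101 + (-4 - 5*√7))² = (-105 - 5*√7)²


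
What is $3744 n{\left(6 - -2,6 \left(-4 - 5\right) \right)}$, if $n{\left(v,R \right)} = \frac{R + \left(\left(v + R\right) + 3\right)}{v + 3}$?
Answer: $- \frac{363168}{11} \approx -33015.0$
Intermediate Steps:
$n{\left(v,R \right)} = \frac{3 + v + 2 R}{3 + v}$ ($n{\left(v,R \right)} = \frac{R + \left(\left(R + v\right) + 3\right)}{3 + v} = \frac{R + \left(3 + R + v\right)}{3 + v} = \frac{3 + v + 2 R}{3 + v}$)
$3744 n{\left(6 - -2,6 \left(-4 - 5\right) \right)} = 3744 \frac{3 + \left(6 - -2\right) + 2 \cdot 6 \left(-4 - 5\right)}{3 + \left(6 - -2\right)} = 3744 \frac{3 + \left(6 + 2\right) + 2 \cdot 6 \left(-9\right)}{3 + \left(6 + 2\right)} = 3744 \frac{3 + 8 + 2 \left(-54\right)}{3 + 8} = 3744 \frac{3 + 8 - 108}{11} = 3744 \cdot \frac{1}{11} \left(-97\right) = 3744 \left(- \frac{97}{11}\right) = - \frac{363168}{11}$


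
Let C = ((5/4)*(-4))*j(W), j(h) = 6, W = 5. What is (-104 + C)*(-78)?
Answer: 10452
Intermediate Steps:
C = -30 (C = ((5/4)*(-4))*6 = -5*6 = -30)
(-104 + C)*(-78) = (-104 - 30)*(-78) = -134*(-78) = 10452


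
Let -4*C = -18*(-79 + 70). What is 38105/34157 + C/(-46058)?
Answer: 3512846897/3146406212 ≈ 1.1165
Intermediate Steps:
C = -81/2 (C = -(-9)*(-79 + 70)/2 = -(-9)*(-9)/2 = -¼*162 = -81/2 ≈ -40.500)
38105/34157 + C/(-46058) = 38105/34157 - 81/2/(-46058) = 38105*(1/34157) - 81/2*(-1/46058) = 38105/34157 + 81/92116 = 3512846897/3146406212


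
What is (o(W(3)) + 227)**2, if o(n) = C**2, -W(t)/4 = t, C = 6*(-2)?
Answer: 137641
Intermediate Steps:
C = -12
W(t) = -4*t
o(n) = 144 (o(n) = (-12)**2 = 144)
(o(W(3)) + 227)**2 = (144 + 227)**2 = 371**2 = 137641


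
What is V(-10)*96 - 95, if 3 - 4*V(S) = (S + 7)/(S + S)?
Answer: -133/5 ≈ -26.600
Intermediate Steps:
V(S) = ¾ - (7 + S)/(8*S) (V(S) = ¾ - (S + 7)/(4*(S + S)) = ¾ - (7 + S)/(4*(2*S)) = ¾ - (7 + S)*1/(2*S)/4 = ¾ - (7 + S)/(8*S))
V(-10)*96 - 95 = ((⅛)*(-7 + 5*(-10))/(-10))*96 - 95 = ((⅛)*(-⅒)*(-7 - 50))*96 - 95 = ((⅛)*(-⅒)*(-57))*96 - 95 = (57/80)*96 - 95 = 342/5 - 95 = -133/5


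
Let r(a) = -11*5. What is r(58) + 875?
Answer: 820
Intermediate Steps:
r(a) = -55
r(58) + 875 = -55 + 875 = 820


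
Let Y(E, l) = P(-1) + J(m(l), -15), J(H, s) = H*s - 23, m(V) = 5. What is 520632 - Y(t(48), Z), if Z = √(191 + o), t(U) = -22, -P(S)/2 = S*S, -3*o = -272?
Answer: 520732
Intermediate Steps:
o = 272/3 (o = -⅓*(-272) = 272/3 ≈ 90.667)
P(S) = -2*S² (P(S) = -2*S*S = -2*S²)
J(H, s) = -23 + H*s
Z = 13*√15/3 (Z = √(191 + 272/3) = √(845/3) = 13*√15/3 ≈ 16.783)
Y(E, l) = -100 (Y(E, l) = -2*(-1)² + (-23 + 5*(-15)) = -2*1 + (-23 - 75) = -2 - 98 = -100)
520632 - Y(t(48), Z) = 520632 - 1*(-100) = 520632 + 100 = 520732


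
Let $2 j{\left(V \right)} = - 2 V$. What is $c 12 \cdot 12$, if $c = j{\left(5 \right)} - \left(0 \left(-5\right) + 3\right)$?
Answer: $-1152$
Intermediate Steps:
$j{\left(V \right)} = - V$ ($j{\left(V \right)} = \frac{\left(-2\right) V}{2} = - V$)
$c = -8$ ($c = \left(-1\right) 5 - \left(0 \left(-5\right) + 3\right) = -5 - \left(0 + 3\right) = -5 - 3 = -8$)
$c 12 \cdot 12 = \left(-8\right) 12 \cdot 12 = \left(-96\right) 12 = -1152$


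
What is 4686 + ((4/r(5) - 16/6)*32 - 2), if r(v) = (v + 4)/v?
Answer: 42028/9 ≈ 4669.8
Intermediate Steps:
r(v) = (4 + v)/v
4686 + ((4/r(5) - 16/6)*32 - 2) = 4686 + ((4/(((4 + 5)/5)) - 16/6)*32 - 2) = 4686 + ((4/(((⅕)*9)) - 16*⅙)*32 - 2) = 4686 + ((4/(9/5) - 8/3)*32 - 2) = 4686 + ((4*(5/9) - 8/3)*32 - 2) = 4686 + ((20/9 - 8/3)*32 - 2) = 4686 + (-4/9*32 - 2) = 4686 + (-128/9 - 2) = 4686 - 146/9 = 42028/9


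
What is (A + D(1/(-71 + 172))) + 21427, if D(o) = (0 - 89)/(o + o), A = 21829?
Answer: 77523/2 ≈ 38762.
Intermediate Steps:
D(o) = -89/(2*o) (D(o) = -89*1/(2*o) = -89/(2*o))
(A + D(1/(-71 + 172))) + 21427 = (21829 - 89/(2*(1/(-71 + 172)))) + 21427 = (21829 - 89/(2*(1/101))) + 21427 = (21829 - 89/(2*1/101)) + 21427 = (21829 - 89/2*101) + 21427 = (21829 - 8989/2) + 21427 = 34669/2 + 21427 = 77523/2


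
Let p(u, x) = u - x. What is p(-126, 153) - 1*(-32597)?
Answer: 32318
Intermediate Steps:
p(-126, 153) - 1*(-32597) = (-126 - 1*153) - 1*(-32597) = (-126 - 153) + 32597 = -279 + 32597 = 32318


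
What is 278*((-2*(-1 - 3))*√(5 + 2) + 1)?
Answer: 278 + 2224*√7 ≈ 6162.1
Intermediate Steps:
278*((-2*(-1 - 3))*√(5 + 2) + 1) = 278*((-2*(-4))*√7 + 1) = 278*(8*√7 + 1) = 278*(1 + 8*√7) = 278 + 2224*√7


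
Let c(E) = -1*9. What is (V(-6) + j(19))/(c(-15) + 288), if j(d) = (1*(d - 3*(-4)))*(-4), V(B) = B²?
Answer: -88/279 ≈ -0.31541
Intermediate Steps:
c(E) = -9
j(d) = -48 - 4*d (j(d) = (1*(d + 12))*(-4) = (1*(12 + d))*(-4) = (12 + d)*(-4) = -48 - 4*d)
(V(-6) + j(19))/(c(-15) + 288) = ((-6)² + (-48 - 4*19))/(-9 + 288) = (36 + (-48 - 76))/279 = (36 - 124)*(1/279) = -88*1/279 = -88/279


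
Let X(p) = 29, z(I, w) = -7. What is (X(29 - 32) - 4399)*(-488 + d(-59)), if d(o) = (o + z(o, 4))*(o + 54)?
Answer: 690460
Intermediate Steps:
d(o) = (-7 + o)*(54 + o) (d(o) = (o - 7)*(o + 54) = (-7 + o)*(54 + o))
(X(29 - 32) - 4399)*(-488 + d(-59)) = (29 - 4399)*(-488 + (-378 + (-59)² + 47*(-59))) = -4370*(-488 + (-378 + 3481 - 2773)) = -4370*(-488 + 330) = -4370*(-158) = 690460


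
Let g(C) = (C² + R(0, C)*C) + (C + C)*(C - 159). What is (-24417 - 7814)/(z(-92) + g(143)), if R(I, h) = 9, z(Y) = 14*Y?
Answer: -32231/15872 ≈ -2.0307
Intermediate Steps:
g(C) = C² + 9*C + 2*C*(-159 + C) (g(C) = (C² + 9*C) + (C + C)*(C - 159) = (C² + 9*C) + (2*C)*(-159 + C) = (C² + 9*C) + 2*C*(-159 + C) = C² + 9*C + 2*C*(-159 + C))
(-24417 - 7814)/(z(-92) + g(143)) = (-24417 - 7814)/(14*(-92) + 3*143*(-103 + 143)) = -32231/(-1288 + 3*143*40) = -32231/(-1288 + 17160) = -32231/15872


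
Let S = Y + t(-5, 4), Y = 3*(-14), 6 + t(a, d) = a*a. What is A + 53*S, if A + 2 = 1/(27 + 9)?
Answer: -43955/36 ≈ -1221.0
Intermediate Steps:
t(a, d) = -6 + a² (t(a, d) = -6 + a*a = -6 + a²)
Y = -42
A = -71/36 (A = -2 + 1/(27 + 9) = -2 + 1/36 = -71/36 ≈ -1.9722)
S = -23 (S = -42 + (-6 + (-5)²) = -42 + (-6 + 25) = -42 + 19 = -23)
A + 53*S = -71/36 + 53*(-23) = -71/36 - 1219 = -43955/36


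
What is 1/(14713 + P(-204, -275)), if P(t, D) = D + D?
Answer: 1/14163 ≈ 7.0606e-5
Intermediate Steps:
P(t, D) = 2*D
1/(14713 + P(-204, -275)) = 1/(14713 + 2*(-275)) = 1/(14713 - 550) = 1/14163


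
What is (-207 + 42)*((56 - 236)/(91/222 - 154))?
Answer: -6593400/34097 ≈ -193.37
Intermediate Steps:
(-207 + 42)*((56 - 236)/(91/222 - 154)) = -(-29700)/(91*(1/222) - 154) = -(-29700)/(91/222 - 154) = -(-29700)/(-34097/222) = -(-29700)*(-222)/34097 = -165*39960/34097 = -6593400/34097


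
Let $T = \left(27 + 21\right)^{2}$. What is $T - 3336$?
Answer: $-1032$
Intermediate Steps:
$T = 2304$ ($T = 48^{2} = 2304$)
$T - 3336 = 2304 - 3336 = -1032$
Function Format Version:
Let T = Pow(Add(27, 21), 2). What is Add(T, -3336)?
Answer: -1032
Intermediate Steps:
T = 2304 (T = Pow(48, 2) = 2304)
Add(T, -3336) = Add(2304, -3336) = -1032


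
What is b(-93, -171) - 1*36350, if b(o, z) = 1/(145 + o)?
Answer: -1890199/52 ≈ -36350.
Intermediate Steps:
b(-93, -171) - 1*36350 = 1/(145 - 93) - 1*36350 = 1/52 - 36350 = -1890199/52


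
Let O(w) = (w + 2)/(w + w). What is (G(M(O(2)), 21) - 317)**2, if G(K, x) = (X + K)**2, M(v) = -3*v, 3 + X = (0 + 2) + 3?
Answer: 99856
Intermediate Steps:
X = 2 (X = -3 + ((0 + 2) + 3) = -3 + (2 + 3) = -3 + 5 = 2)
O(w) = (2 + w)/(2*w) (O(w) = (2 + w)/((2*w)) = (2 + w)*(1/(2*w)) = (2 + w)/(2*w))
G(K, x) = (2 + K)**2
(G(M(O(2)), 21) - 317)**2 = ((2 - 3*(2 + 2)/(2*2))**2 - 317)**2 = ((2 - 3*4/(2*2))**2 - 317)**2 = ((2 - 3*1)**2 - 317)**2 = ((2 - 3)**2 - 317)**2 = ((-1)**2 - 317)**2 = (1 - 317)**2 = (-316)**2 = 99856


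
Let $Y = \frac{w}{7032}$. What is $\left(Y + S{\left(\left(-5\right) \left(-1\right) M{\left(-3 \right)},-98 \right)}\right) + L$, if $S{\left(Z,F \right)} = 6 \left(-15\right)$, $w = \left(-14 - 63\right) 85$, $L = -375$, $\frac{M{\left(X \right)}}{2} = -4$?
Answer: $- \frac{3276425}{7032} \approx -465.93$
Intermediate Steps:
$M{\left(X \right)} = -8$ ($M{\left(X \right)} = 2 \left(-4\right) = -8$)
$w = -6545$ ($w = \left(-77\right) 85 = -6545$)
$Y = - \frac{6545}{7032} \approx -0.93075$
$S{\left(Z,F \right)} = -90$
$\left(Y + S{\left(\left(-5\right) \left(-1\right) M{\left(-3 \right)},-98 \right)}\right) + L = \left(- \frac{6545}{7032} - 90\right) - 375 = - \frac{639425}{7032} - 375 = - \frac{3276425}{7032}$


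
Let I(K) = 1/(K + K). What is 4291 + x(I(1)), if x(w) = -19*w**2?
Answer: 17145/4 ≈ 4286.3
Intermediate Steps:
I(K) = 1/(2*K)
4291 + x(I(1)) = 4291 - 19*((1/2)/1)**2 = 4291 - 19*((1/2)*1)**2 = 4291 - 19*(1/2)**2 = 4291 - 19*1/4 = 4291 - 19/4 = 17145/4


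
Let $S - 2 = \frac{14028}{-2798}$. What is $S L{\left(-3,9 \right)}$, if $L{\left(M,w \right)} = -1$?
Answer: $\frac{4216}{1399} \approx 3.0136$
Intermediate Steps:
$S = - \frac{4216}{1399}$ ($S = 2 + \frac{14028}{-2798} = 2 + 14028 \left(- \frac{1}{2798}\right) = 2 - \frac{7014}{1399} = - \frac{4216}{1399} \approx -3.0136$)
$S L{\left(-3,9 \right)} = \left(- \frac{4216}{1399}\right) \left(-1\right) = \frac{4216}{1399}$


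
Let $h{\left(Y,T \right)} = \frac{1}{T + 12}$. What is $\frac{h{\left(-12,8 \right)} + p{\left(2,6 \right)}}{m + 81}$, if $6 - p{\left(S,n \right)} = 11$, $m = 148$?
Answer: $- \frac{99}{4580} \approx -0.021616$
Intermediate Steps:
$p{\left(S,n \right)} = -5$ ($p{\left(S,n \right)} = 6 - 11 = -5$)
$h{\left(Y,T \right)} = \frac{1}{12 + T}$
$\frac{h{\left(-12,8 \right)} + p{\left(2,6 \right)}}{m + 81} = \frac{\frac{1}{12 + 8} - 5}{148 + 81} = \frac{\frac{1}{20} - 5}{229} = \left(\frac{1}{20} - 5\right) \frac{1}{229} = \left(- \frac{99}{20}\right) \frac{1}{229} = - \frac{99}{4580}$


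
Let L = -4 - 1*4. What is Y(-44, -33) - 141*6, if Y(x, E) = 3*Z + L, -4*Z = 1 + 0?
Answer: -3419/4 ≈ -854.75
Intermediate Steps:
L = -8 (L = -4 - 4 = -8)
Z = -1/4 (Z = -(1 + 0)/4 = -1/4*1 = -1/4 ≈ -0.25000)
Y(x, E) = -35/4 (Y(x, E) = 3*(-1/4) - 8 = -3/4 - 8 = -35/4)
Y(-44, -33) - 141*6 = -35/4 - 141*6 = -35/4 - 1*846 = -35/4 - 846 = -3419/4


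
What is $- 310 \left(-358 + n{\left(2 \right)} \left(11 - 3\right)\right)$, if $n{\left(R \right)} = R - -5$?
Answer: $93620$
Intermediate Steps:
$n{\left(R \right)} = 5 + R$ ($n{\left(R \right)} = R + 5 = 5 + R$)
$- 310 \left(-358 + n{\left(2 \right)} \left(11 - 3\right)\right) = - 310 \left(-358 + \left(5 + 2\right) \left(11 - 3\right)\right) = - 310 \left(-358 + 7 \cdot 8\right) = - 310 \left(-358 + 56\right) = \left(-310\right) \left(-302\right) = 93620$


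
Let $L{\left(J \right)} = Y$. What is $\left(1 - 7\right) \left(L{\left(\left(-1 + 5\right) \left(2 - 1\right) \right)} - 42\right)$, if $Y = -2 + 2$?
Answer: $252$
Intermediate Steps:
$Y = 0$
$L{\left(J \right)} = 0$
$\left(1 - 7\right) \left(L{\left(\left(-1 + 5\right) \left(2 - 1\right) \right)} - 42\right) = \left(1 - 7\right) \left(0 - 42\right) = \left(1 - 7\right) \left(-42\right) = \left(-6\right) \left(-42\right) = 252$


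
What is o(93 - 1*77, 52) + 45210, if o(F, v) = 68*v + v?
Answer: 48798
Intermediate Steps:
o(F, v) = 69*v
o(93 - 1*77, 52) + 45210 = 69*52 + 45210 = 3588 + 45210 = 48798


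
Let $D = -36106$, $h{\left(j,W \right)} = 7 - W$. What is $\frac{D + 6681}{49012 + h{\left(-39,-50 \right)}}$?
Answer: $- \frac{29425}{49069} \approx -0.59967$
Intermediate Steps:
$\frac{D + 6681}{49012 + h{\left(-39,-50 \right)}} = \frac{-36106 + 6681}{49012 + \left(7 - -50\right)} = - \frac{29425}{49012 + \left(7 + 50\right)} = - \frac{29425}{49012 + 57} = - \frac{29425}{49069}$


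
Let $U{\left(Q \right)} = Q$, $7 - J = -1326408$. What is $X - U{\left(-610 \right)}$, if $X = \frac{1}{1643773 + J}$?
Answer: $\frac{1811814681}{2970188} \approx 610.0$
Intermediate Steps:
$J = 1326415$ ($J = 7 - -1326408 = 7 + 1326408 = 1326415$)
$X = \frac{1}{2970188}$ ($X = \frac{1}{1643773 + 1326415} = \frac{1}{2970188} \approx 3.3668 \cdot 10^{-7}$)
$X - U{\left(-610 \right)} = \frac{1}{2970188} - -610 = \frac{1}{2970188} + 610 = \frac{1811814681}{2970188}$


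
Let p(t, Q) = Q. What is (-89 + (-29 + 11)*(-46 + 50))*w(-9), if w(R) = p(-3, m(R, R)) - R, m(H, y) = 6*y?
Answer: 7245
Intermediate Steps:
w(R) = 5*R (w(R) = 6*R - R = 5*R)
(-89 + (-29 + 11)*(-46 + 50))*w(-9) = (-89 + (-29 + 11)*(-46 + 50))*(5*(-9)) = (-89 - 18*4)*(-45) = (-89 - 72)*(-45) = -161*(-45) = 7245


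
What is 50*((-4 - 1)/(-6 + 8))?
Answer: -125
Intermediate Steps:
50*((-4 - 1)/(-6 + 8)) = 50*(-5/2) = -125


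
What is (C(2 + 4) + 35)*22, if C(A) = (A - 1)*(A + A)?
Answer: 2090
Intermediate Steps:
C(A) = 2*A*(-1 + A) (C(A) = (-1 + A)*(2*A) = 2*A*(-1 + A))
(C(2 + 4) + 35)*22 = (2*(2 + 4)*(-1 + (2 + 4)) + 35)*22 = (2*6*(-1 + 6) + 35)*22 = (2*6*5 + 35)*22 = (60 + 35)*22 = 95*22 = 2090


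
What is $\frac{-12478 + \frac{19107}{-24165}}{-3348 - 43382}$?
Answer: $\frac{33505553}{125470050} \approx 0.26704$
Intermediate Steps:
$\frac{-12478 + \frac{19107}{-24165}}{-3348 - 43382} = \frac{-12478 + 19107 \left(- \frac{1}{24165}\right)}{-46730} = \left(-12478 - \frac{2123}{2685}\right) \left(- \frac{1}{46730}\right) = \left(- \frac{33505553}{2685}\right) \left(- \frac{1}{46730}\right) = \frac{33505553}{125470050}$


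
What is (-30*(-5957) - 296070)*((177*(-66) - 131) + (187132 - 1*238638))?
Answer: 7431117840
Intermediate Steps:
(-30*(-5957) - 296070)*((177*(-66) - 131) + (187132 - 1*238638)) = (178710 - 296070)*((-11682 - 131) + (187132 - 238638)) = -117360*(-11813 - 51506) = -117360*(-63319) = 7431117840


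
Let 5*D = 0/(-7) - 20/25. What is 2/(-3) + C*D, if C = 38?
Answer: -506/75 ≈ -6.7467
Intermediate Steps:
D = -4/25 (D = (0/(-7) - 20/25)/5 = (0*(-1/7) - 20*1/25)/5 = (0 - 4/5)/5 = (1/5)*(-4/5) = -4/25 ≈ -0.16000)
2/(-3) + C*D = 2/(-3) + 38*(-4/25) = 2*(-1/3) - 152/25 = -2/3 - 152/25 = -506/75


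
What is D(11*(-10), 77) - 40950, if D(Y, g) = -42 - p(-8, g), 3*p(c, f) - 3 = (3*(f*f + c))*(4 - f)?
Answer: 391240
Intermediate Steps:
p(c, f) = 1 + (4 - f)*(3*c + 3*f**2)/3 (p(c, f) = 1 + ((3*(f*f + c))*(4 - f))/3 = 1 + ((3*(f**2 + c))*(4 - f))/3 = 1 + ((3*(c + f**2))*(4 - f))/3 = 1 + ((3*c + 3*f**2)*(4 - f))/3 = 1 + ((4 - f)*(3*c + 3*f**2))/3 = 1 + (4 - f)*(3*c + 3*f**2)/3)
D(Y, g) = -11 + g**3 - 8*g - 4*g**2 (D(Y, g) = -42 - (1 - g**3 + 4*(-8) + 4*g**2 - 1*(-8)*g) = -42 - (1 - g**3 - 32 + 4*g**2 + 8*g) = -42 - (-31 - g**3 + 4*g**2 + 8*g) = -42 + (31 + g**3 - 8*g - 4*g**2) = -11 + g**3 - 8*g - 4*g**2)
D(11*(-10), 77) - 40950 = (-11 + 77**3 - 8*77 - 4*77**2) - 40950 = (-11 + 456533 - 616 - 4*5929) - 40950 = (-11 + 456533 - 616 - 23716) - 40950 = 432190 - 40950 = 391240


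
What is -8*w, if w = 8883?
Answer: -71064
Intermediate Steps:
-8*w = -8*8883 = -71064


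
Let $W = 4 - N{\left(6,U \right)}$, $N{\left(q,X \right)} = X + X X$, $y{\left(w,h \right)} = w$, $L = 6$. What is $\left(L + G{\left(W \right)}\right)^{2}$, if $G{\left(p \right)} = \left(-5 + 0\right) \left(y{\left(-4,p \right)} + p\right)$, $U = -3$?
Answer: $1296$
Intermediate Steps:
$N{\left(q,X \right)} = X + X^{2}$
$W = -2$ ($W = 4 - - 3 \left(1 - 3\right) = 4 - \left(-3\right) \left(-2\right) = 4 - 6 = -2$)
$G{\left(p \right)} = 20 - 5 p$ ($G{\left(p \right)} = \left(-5 + 0\right) \left(-4 + p\right) = - 5 \left(-4 + p\right) = 20 - 5 p$)
$\left(L + G{\left(W \right)}\right)^{2} = \left(6 + \left(20 - -10\right)\right)^{2} = \left(6 + \left(20 + 10\right)\right)^{2} = \left(6 + 30\right)^{2} = 36^{2} = 1296$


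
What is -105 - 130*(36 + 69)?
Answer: -13755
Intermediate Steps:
-105 - 130*(36 + 69) = -105 - 130*105 = -105 - 13650 = -13755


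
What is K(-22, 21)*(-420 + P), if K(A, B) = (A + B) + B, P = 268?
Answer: -3040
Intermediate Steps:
K(A, B) = A + 2*B
K(-22, 21)*(-420 + P) = (-22 + 2*21)*(-420 + 268) = (-22 + 42)*(-152) = 20*(-152) = -3040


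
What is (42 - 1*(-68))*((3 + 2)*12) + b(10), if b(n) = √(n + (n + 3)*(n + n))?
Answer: 6600 + 3*√30 ≈ 6616.4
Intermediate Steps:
b(n) = √(n + 2*n*(3 + n)) (b(n) = √(n + (3 + n)*(2*n)) = √(n + 2*n*(3 + n)))
(42 - 1*(-68))*((3 + 2)*12) + b(10) = (42 - 1*(-68))*((3 + 2)*12) + √(10*(7 + 2*10)) = (42 + 68)*(5*12) + √(10*(7 + 20)) = 110*60 + √(10*27) = 6600 + √270 = 6600 + 3*√30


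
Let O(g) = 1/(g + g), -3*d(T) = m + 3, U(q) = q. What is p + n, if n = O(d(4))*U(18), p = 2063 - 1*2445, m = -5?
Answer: -737/2 ≈ -368.50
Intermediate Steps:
p = -382 (p = 2063 - 2445 = -382)
d(T) = ⅔ (d(T) = -(-5 + 3)/3 = -⅓*(-2) = ⅔)
O(g) = 1/(2*g)
n = 27/2 (n = (1/(2*(⅔)))*18 = ((½)*(3/2))*18 = (¾)*18 = 27/2 ≈ 13.500)
p + n = -382 + 27/2 = -737/2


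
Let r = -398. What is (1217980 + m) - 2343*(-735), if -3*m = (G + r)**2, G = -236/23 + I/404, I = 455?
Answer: 747240157723295/259023792 ≈ 2.8848e+6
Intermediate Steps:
G = -84879/9292 (G = -236/23 + 455/404 = -84879/9292 ≈ -9.1346)
m = -14311807779025/259023792 (m = -(-84879/9292 - 398)**2/3 = -(-3783095/9292)**2/3 = -1/3*14311807779025/86341264 = -14311807779025/259023792 ≈ -55253.)
(1217980 + m) - 2343*(-735) = (1217980 - 14311807779025/259023792) - 2343*(-735) = 301173990401135/259023792 + 1722105 = 747240157723295/259023792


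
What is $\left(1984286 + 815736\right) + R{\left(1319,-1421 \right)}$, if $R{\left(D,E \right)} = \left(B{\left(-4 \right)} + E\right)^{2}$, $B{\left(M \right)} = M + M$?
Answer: $4842063$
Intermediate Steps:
$B{\left(M \right)} = 2 M$
$R{\left(D,E \right)} = \left(-8 + E\right)^{2}$ ($R{\left(D,E \right)} = \left(2 \left(-4\right) + E\right)^{2} = \left(-8 + E\right)^{2}$)
$\left(1984286 + 815736\right) + R{\left(1319,-1421 \right)} = \left(1984286 + 815736\right) + \left(-8 - 1421\right)^{2} = 2800022 + \left(-1429\right)^{2} = 2800022 + 2042041 = 4842063$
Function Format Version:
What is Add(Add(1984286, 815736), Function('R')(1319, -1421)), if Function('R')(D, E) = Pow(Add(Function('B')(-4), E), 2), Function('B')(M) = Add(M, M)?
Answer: 4842063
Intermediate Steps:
Function('B')(M) = Mul(2, M)
Function('R')(D, E) = Pow(Add(-8, E), 2) (Function('R')(D, E) = Pow(Add(Mul(2, -4), E), 2) = Pow(Add(-8, E), 2))
Add(Add(1984286, 815736), Function('R')(1319, -1421)) = Add(Add(1984286, 815736), Pow(Add(-8, -1421), 2)) = Add(2800022, Pow(-1429, 2)) = Add(2800022, 2042041) = 4842063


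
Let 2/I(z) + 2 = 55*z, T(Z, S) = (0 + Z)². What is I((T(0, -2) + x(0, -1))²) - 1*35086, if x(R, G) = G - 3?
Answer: -15402753/439 ≈ -35086.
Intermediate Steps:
T(Z, S) = Z²
x(R, G) = -3 + G
I(z) = 2/(-2 + 55*z)
I((T(0, -2) + x(0, -1))²) - 1*35086 = 2/(-2 + 55*(0² + (-3 - 1))²) - 1*35086 = 2/(-2 + 55*(0 - 4)²) - 35086 = 2/(-2 + 55*(-4)²) - 35086 = 2/(-2 + 55*16) - 35086 = 2/(-2 + 880) - 35086 = 2/878 - 35086 = 2*(1/878) - 35086 = 1/439 - 35086 = -15402753/439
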